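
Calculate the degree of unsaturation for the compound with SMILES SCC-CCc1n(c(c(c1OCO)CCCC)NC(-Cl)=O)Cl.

4

Molecular formula from the SMILES: C14H22Cl2N2O3S.
DoU = (2C + 2 + N − H − X)/2 = (2·14 + 2 + 2 − 22 − 2)/2 = 8/2 = 4.
(Structurally: 1 ring(s) + 3 π bond(s) = 4.)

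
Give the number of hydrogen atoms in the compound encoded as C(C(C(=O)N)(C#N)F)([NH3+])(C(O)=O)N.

Hydrogens are implicit in SMILES; fill each atom to its normal valence:
  5 × C: no H
  2 × N: 2 H each → 4
  2 × O: no H
  1 × F: no H
  1 × N (charge +1): 3 H
  1 × N: no H
  1 × O: 1 H
  Total hydrogens = 8.

8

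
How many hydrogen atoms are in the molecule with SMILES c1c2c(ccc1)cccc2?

Hydrogens are implicit in SMILES; fill each atom to its normal valence:
  8 × C (aromatic): 1 H each → 8
  2 × C (aromatic): no H
  Total hydrogens = 8.

8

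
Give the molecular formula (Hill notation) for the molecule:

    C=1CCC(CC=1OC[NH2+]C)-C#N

Heavy atoms from the SMILES: 9 C, 2 N, 1 O.
Implicit hydrogens by atom environment:
  4 × C: 2 H each → 8
  2 × C: 1 H each → 2
  2 × C: no H
  1 × C: 3 H
  1 × N (charge +1): 2 H
  1 × N: no H
  1 × O: no H
  Total hydrogens = 15.
Net charge +1.
Molecular formula: C9H15N2O+

C9H15N2O+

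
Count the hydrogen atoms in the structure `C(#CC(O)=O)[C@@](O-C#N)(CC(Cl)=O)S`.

4

Hydrogens are implicit in SMILES; fill each atom to its normal valence:
  6 × C: no H
  3 × O: no H
  1 × C: 2 H
  1 × Cl: no H
  1 × N: no H
  1 × O: 1 H
  1 × S: 1 H
  Total hydrogens = 4.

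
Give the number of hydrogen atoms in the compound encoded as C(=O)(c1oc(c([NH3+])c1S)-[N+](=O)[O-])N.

Hydrogens are implicit in SMILES; fill each atom to its normal valence:
  4 × C (aromatic): no H
  2 × O: no H
  1 × C: no H
  1 × N (charge +1): 3 H
  1 × N: 2 H
  1 × N (charge +1): no H
  1 × O (aromatic): no H
  1 × O (charge -1): no H
  1 × S: 1 H
  Total hydrogens = 6.

6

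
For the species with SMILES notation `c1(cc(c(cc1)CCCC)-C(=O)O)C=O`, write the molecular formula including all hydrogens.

C12H14O3

Heavy atoms from the SMILES: 12 C, 3 O.
Implicit hydrogens by atom environment:
  3 × C: 2 H each → 6
  3 × C (aromatic): 1 H each → 3
  3 × C (aromatic): no H
  2 × O: no H
  1 × C: 3 H
  1 × C: 1 H
  1 × C: no H
  1 × O: 1 H
  Total hydrogens = 14.
Molecular formula: C12H14O3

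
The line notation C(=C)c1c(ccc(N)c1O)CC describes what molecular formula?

C10H13NO

Heavy atoms from the SMILES: 10 C, 1 N, 1 O.
Implicit hydrogens by atom environment:
  4 × C (aromatic): no H
  2 × C: 2 H each → 4
  2 × C (aromatic): 1 H each → 2
  1 × C: 3 H
  1 × C: 1 H
  1 × N: 2 H
  1 × O: 1 H
  Total hydrogens = 13.
Molecular formula: C10H13NO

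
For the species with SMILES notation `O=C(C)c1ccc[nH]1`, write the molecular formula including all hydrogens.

C6H7NO

Heavy atoms from the SMILES: 6 C, 1 N, 1 O.
Implicit hydrogens by atom environment:
  3 × C (aromatic): 1 H each → 3
  1 × C: 3 H
  1 × C (aromatic): no H
  1 × C: no H
  1 × N (aromatic): 1 H
  1 × O: no H
  Total hydrogens = 7.
Molecular formula: C6H7NO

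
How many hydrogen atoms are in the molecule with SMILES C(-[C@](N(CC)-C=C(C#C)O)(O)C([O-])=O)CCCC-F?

Hydrogens are implicit in SMILES; fill each atom to its normal valence:
  6 × C: 2 H each → 12
  4 × C: no H
  2 × C: 1 H each → 2
  2 × O: 1 H each → 2
  1 × C: 3 H
  1 × F: no H
  1 × N: no H
  1 × O: no H
  1 × O (charge -1): no H
  Total hydrogens = 19.

19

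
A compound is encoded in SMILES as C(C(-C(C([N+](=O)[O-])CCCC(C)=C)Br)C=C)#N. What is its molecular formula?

Heavy atoms from the SMILES: 1 Br, 12 C, 2 N, 2 O.
Implicit hydrogens by atom environment:
  5 × C: 2 H each → 10
  4 × C: 1 H each → 4
  2 × C: no H
  1 × Br: no H
  1 × C: 3 H
  1 × N (charge +1): no H
  1 × N: no H
  1 × O: no H
  1 × O (charge -1): no H
  Total hydrogens = 17.
Molecular formula: C12H17BrN2O2

C12H17BrN2O2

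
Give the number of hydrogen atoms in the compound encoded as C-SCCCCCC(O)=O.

Hydrogens are implicit in SMILES; fill each atom to its normal valence:
  5 × C: 2 H each → 10
  1 × C: 3 H
  1 × C: no H
  1 × O: 1 H
  1 × O: no H
  1 × S: no H
  Total hydrogens = 14.

14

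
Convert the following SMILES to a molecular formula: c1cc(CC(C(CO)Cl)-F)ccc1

C10H12ClFO

Heavy atoms from the SMILES: 10 C, 1 Cl, 1 F, 1 O.
Implicit hydrogens by atom environment:
  5 × C (aromatic): 1 H each → 5
  2 × C: 2 H each → 4
  2 × C: 1 H each → 2
  1 × C (aromatic): no H
  1 × Cl: no H
  1 × F: no H
  1 × O: 1 H
  Total hydrogens = 12.
Molecular formula: C10H12ClFO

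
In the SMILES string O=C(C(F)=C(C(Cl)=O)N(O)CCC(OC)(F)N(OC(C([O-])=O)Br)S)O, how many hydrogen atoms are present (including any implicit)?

Hydrogens are implicit in SMILES; fill each atom to its normal valence:
  6 × C: no H
  5 × O: no H
  2 × C: 2 H each → 4
  2 × F: no H
  2 × N: no H
  2 × O: 1 H each → 2
  1 × Br: no H
  1 × C: 3 H
  1 × C: 1 H
  1 × Cl: no H
  1 × O (charge -1): no H
  1 × S: 1 H
  Total hydrogens = 11.

11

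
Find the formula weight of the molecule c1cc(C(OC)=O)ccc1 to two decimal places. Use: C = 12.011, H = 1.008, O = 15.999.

Molecular formula: C8H8O2.
M = 8×12.011 + 8×1.008 + 2×15.999 = 136.15 g/mol.

136.15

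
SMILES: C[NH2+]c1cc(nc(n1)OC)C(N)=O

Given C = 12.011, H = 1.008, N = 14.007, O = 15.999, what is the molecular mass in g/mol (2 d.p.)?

Molecular formula: C7H11N4O2+.
M = 7×12.011 + 11×1.008 + 4×14.007 + 2×15.999 = 183.19 g/mol.

183.19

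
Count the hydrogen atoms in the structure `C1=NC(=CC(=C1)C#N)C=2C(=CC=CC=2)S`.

Hydrogens are implicit in SMILES; fill each atom to its normal valence:
  7 × C (aromatic): 1 H each → 7
  4 × C (aromatic): no H
  1 × C: no H
  1 × N (aromatic): no H
  1 × N: no H
  1 × S: 1 H
  Total hydrogens = 8.

8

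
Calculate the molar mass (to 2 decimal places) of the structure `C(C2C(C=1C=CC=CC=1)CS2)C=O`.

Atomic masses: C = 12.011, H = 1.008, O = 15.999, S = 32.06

192.28

Molecular formula: C11H12OS.
M = 11×12.011 + 12×1.008 + 1×15.999 + 1×32.06 = 192.28 g/mol.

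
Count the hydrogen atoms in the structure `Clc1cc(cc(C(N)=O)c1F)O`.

Hydrogens are implicit in SMILES; fill each atom to its normal valence:
  4 × C (aromatic): no H
  2 × C (aromatic): 1 H each → 2
  1 × C: no H
  1 × Cl: no H
  1 × F: no H
  1 × N: 2 H
  1 × O: 1 H
  1 × O: no H
  Total hydrogens = 5.

5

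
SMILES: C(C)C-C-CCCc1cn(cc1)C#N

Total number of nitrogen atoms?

2

The symbol for nitrogen appears 2 times in the SMILES.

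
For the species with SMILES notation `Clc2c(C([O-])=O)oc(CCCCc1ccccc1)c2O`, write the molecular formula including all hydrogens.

C15H14ClO4-

Heavy atoms from the SMILES: 15 C, 1 Cl, 4 O.
Implicit hydrogens by atom environment:
  5 × C (aromatic): 1 H each → 5
  5 × C (aromatic): no H
  4 × C: 2 H each → 8
  1 × C: no H
  1 × Cl: no H
  1 × O: 1 H
  1 × O (aromatic): no H
  1 × O: no H
  1 × O (charge -1): no H
  Total hydrogens = 14.
Net charge -1.
Molecular formula: C15H14ClO4-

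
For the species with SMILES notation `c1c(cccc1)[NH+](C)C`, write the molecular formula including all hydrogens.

C8H12N+

Heavy atoms from the SMILES: 8 C, 1 N.
Implicit hydrogens by atom environment:
  5 × C (aromatic): 1 H each → 5
  2 × C: 3 H each → 6
  1 × C (aromatic): no H
  1 × N (charge +1): 1 H
  Total hydrogens = 12.
Net charge +1.
Molecular formula: C8H12N+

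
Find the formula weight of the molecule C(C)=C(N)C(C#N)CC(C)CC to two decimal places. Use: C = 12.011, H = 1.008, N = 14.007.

Molecular formula: C10H18N2.
M = 10×12.011 + 18×1.008 + 2×14.007 = 166.27 g/mol.

166.27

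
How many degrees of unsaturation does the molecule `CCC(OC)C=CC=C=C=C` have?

4

Molecular formula from the SMILES: C10H14O.
DoU = (2C + 2 + N − H − X)/2 = (2·10 + 2 + 0 − 14 − 0)/2 = 8/2 = 4.
(Structurally: 0 ring(s) + 4 π bond(s) = 4.)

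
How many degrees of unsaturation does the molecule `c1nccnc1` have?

4

Molecular formula from the SMILES: C4H4N2.
DoU = (2C + 2 + N − H − X)/2 = (2·4 + 2 + 2 − 4 − 0)/2 = 8/2 = 4.
(Structurally: 1 ring(s) + 3 π bond(s) = 4.)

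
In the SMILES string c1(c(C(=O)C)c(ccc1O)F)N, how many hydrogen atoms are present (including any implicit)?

Hydrogens are implicit in SMILES; fill each atom to its normal valence:
  4 × C (aromatic): no H
  2 × C (aromatic): 1 H each → 2
  1 × C: 3 H
  1 × C: no H
  1 × F: no H
  1 × N: 2 H
  1 × O: 1 H
  1 × O: no H
  Total hydrogens = 8.

8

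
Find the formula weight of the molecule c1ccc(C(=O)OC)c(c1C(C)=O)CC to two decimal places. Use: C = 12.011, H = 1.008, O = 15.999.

206.24

Molecular formula: C12H14O3.
M = 12×12.011 + 14×1.008 + 3×15.999 = 206.24 g/mol.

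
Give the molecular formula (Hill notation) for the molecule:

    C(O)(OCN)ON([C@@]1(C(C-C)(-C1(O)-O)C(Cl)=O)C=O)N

C9H16ClN3O7

Heavy atoms from the SMILES: 9 C, 1 Cl, 3 N, 7 O.
Implicit hydrogens by atom environment:
  4 × C: no H
  4 × O: no H
  3 × O: 1 H each → 3
  2 × C: 2 H each → 4
  2 × C: 1 H each → 2
  2 × N: 2 H each → 4
  1 × C: 3 H
  1 × Cl: no H
  1 × N: no H
  Total hydrogens = 16.
Molecular formula: C9H16ClN3O7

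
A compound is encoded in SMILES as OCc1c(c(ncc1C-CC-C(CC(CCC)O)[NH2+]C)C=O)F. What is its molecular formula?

Heavy atoms from the SMILES: 17 C, 1 F, 2 N, 3 O.
Implicit hydrogens by atom environment:
  7 × C: 2 H each → 14
  4 × C (aromatic): no H
  3 × C: 1 H each → 3
  2 × C: 3 H each → 6
  2 × O: 1 H each → 2
  1 × C (aromatic): 1 H
  1 × F: no H
  1 × N (charge +1): 2 H
  1 × N (aromatic): no H
  1 × O: no H
  Total hydrogens = 28.
Net charge +1.
Molecular formula: C17H28FN2O3+

C17H28FN2O3+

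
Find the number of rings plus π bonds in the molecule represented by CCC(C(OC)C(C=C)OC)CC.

Molecular formula from the SMILES: C11H22O2.
DoU = (2C + 2 + N − H − X)/2 = (2·11 + 2 + 0 − 22 − 0)/2 = 2/2 = 1.
(Structurally: 0 ring(s) + 1 π bond(s) = 1.)

1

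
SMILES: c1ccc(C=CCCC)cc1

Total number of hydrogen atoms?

14

Hydrogens are implicit in SMILES; fill each atom to its normal valence:
  5 × C (aromatic): 1 H each → 5
  2 × C: 2 H each → 4
  2 × C: 1 H each → 2
  1 × C: 3 H
  1 × C (aromatic): no H
  Total hydrogens = 14.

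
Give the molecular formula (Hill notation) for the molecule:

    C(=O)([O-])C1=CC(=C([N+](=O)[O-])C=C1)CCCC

Heavy atoms from the SMILES: 11 C, 1 N, 4 O.
Implicit hydrogens by atom environment:
  3 × C: 2 H each → 6
  3 × C (aromatic): 1 H each → 3
  3 × C (aromatic): no H
  2 × O: no H
  2 × O (charge -1): no H
  1 × C: 3 H
  1 × C: no H
  1 × N (charge +1): no H
  Total hydrogens = 12.
Net charge -1.
Molecular formula: C11H12NO4-

C11H12NO4-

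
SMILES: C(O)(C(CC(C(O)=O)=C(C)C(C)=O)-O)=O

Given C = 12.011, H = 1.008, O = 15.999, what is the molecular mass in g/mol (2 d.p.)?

216.19

Molecular formula: C9H12O6.
M = 9×12.011 + 12×1.008 + 6×15.999 = 216.19 g/mol.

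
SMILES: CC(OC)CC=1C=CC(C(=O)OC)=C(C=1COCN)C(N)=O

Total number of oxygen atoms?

The symbol for oxygen appears 5 times in the SMILES.

5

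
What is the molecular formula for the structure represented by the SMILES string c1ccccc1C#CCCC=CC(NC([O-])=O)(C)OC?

C16H18NO3-

Heavy atoms from the SMILES: 16 C, 1 N, 3 O.
Implicit hydrogens by atom environment:
  5 × C (aromatic): 1 H each → 5
  4 × C: no H
  2 × C: 3 H each → 6
  2 × C: 2 H each → 4
  2 × C: 1 H each → 2
  2 × O: no H
  1 × C (aromatic): no H
  1 × N: 1 H
  1 × O (charge -1): no H
  Total hydrogens = 18.
Net charge -1.
Molecular formula: C16H18NO3-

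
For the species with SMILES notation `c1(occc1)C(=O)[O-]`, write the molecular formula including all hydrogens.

Heavy atoms from the SMILES: 5 C, 3 O.
Implicit hydrogens by atom environment:
  3 × C (aromatic): 1 H each → 3
  1 × C (aromatic): no H
  1 × C: no H
  1 × O (aromatic): no H
  1 × O: no H
  1 × O (charge -1): no H
  Total hydrogens = 3.
Net charge -1.
Molecular formula: C5H3O3-

C5H3O3-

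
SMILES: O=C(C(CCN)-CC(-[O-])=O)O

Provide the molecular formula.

C6H10NO4-

Heavy atoms from the SMILES: 6 C, 1 N, 4 O.
Implicit hydrogens by atom environment:
  3 × C: 2 H each → 6
  2 × C: no H
  2 × O: no H
  1 × C: 1 H
  1 × N: 2 H
  1 × O: 1 H
  1 × O (charge -1): no H
  Total hydrogens = 10.
Net charge -1.
Molecular formula: C6H10NO4-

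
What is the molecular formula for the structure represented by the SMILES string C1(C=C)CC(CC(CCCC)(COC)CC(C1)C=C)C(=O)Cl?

Heavy atoms from the SMILES: 19 C, 1 Cl, 2 O.
Implicit hydrogens by atom environment:
  10 × C: 2 H each → 20
  5 × C: 1 H each → 5
  2 × C: 3 H each → 6
  2 × C: no H
  2 × O: no H
  1 × Cl: no H
  Total hydrogens = 31.
Molecular formula: C19H31ClO2

C19H31ClO2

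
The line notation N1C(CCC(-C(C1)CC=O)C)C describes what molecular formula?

C10H19NO

Heavy atoms from the SMILES: 10 C, 1 N, 1 O.
Implicit hydrogens by atom environment:
  4 × C: 2 H each → 8
  4 × C: 1 H each → 4
  2 × C: 3 H each → 6
  1 × N: 1 H
  1 × O: no H
  Total hydrogens = 19.
Molecular formula: C10H19NO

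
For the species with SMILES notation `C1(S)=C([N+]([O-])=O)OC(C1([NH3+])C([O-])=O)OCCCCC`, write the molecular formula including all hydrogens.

C10H16N2O6S

Heavy atoms from the SMILES: 10 C, 2 N, 6 O, 1 S.
Implicit hydrogens by atom environment:
  4 × C: 2 H each → 8
  4 × C: no H
  4 × O: no H
  2 × O (charge -1): no H
  1 × C: 3 H
  1 × C: 1 H
  1 × N (charge +1): 3 H
  1 × N (charge +1): no H
  1 × S: 1 H
  Total hydrogens = 16.
Molecular formula: C10H16N2O6S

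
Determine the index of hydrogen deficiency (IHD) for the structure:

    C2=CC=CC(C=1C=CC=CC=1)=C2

Molecular formula from the SMILES: C12H10.
DoU = (2C + 2 + N − H − X)/2 = (2·12 + 2 + 0 − 10 − 0)/2 = 16/2 = 8.
(Structurally: 2 ring(s) + 6 π bond(s) = 8.)

8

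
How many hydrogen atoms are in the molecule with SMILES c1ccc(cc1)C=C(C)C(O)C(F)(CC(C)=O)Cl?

Hydrogens are implicit in SMILES; fill each atom to its normal valence:
  5 × C (aromatic): 1 H each → 5
  3 × C: no H
  2 × C: 3 H each → 6
  2 × C: 1 H each → 2
  1 × C: 2 H
  1 × C (aromatic): no H
  1 × Cl: no H
  1 × F: no H
  1 × O: 1 H
  1 × O: no H
  Total hydrogens = 16.

16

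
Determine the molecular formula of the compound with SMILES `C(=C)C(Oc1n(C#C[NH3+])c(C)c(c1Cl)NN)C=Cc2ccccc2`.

Heavy atoms from the SMILES: 18 C, 1 Cl, 4 N, 1 O.
Implicit hydrogens by atom environment:
  5 × C (aromatic): 1 H each → 5
  5 × C (aromatic): no H
  4 × C: 1 H each → 4
  2 × C: no H
  1 × C: 3 H
  1 × C: 2 H
  1 × Cl: no H
  1 × N (charge +1): 3 H
  1 × N: 2 H
  1 × N: 1 H
  1 × N (aromatic): no H
  1 × O: no H
  Total hydrogens = 20.
Net charge +1.
Molecular formula: C18H20ClN4O+

C18H20ClN4O+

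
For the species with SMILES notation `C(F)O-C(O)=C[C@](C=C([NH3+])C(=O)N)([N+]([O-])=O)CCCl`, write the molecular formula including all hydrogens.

C9H14ClFN3O5+

Heavy atoms from the SMILES: 9 C, 1 Cl, 1 F, 3 N, 5 O.
Implicit hydrogens by atom environment:
  4 × C: no H
  3 × C: 2 H each → 6
  3 × O: no H
  2 × C: 1 H each → 2
  1 × Cl: no H
  1 × F: no H
  1 × N (charge +1): 3 H
  1 × N: 2 H
  1 × N (charge +1): no H
  1 × O: 1 H
  1 × O (charge -1): no H
  Total hydrogens = 14.
Net charge +1.
Molecular formula: C9H14ClFN3O5+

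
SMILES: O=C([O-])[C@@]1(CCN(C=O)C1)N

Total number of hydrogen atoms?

Hydrogens are implicit in SMILES; fill each atom to its normal valence:
  3 × C: 2 H each → 6
  2 × C: no H
  2 × O: no H
  1 × C: 1 H
  1 × N: 2 H
  1 × N: no H
  1 × O (charge -1): no H
  Total hydrogens = 9.

9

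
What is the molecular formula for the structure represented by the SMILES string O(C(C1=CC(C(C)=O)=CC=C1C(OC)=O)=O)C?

Heavy atoms from the SMILES: 12 C, 5 O.
Implicit hydrogens by atom environment:
  5 × O: no H
  3 × C: 3 H each → 9
  3 × C (aromatic): 1 H each → 3
  3 × C (aromatic): no H
  3 × C: no H
  Total hydrogens = 12.
Molecular formula: C12H12O5

C12H12O5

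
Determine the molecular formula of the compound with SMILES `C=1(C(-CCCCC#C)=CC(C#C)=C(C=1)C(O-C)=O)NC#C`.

Heavy atoms from the SMILES: 18 C, 1 N, 2 O.
Implicit hydrogens by atom environment:
  4 × C: 2 H each → 8
  4 × C (aromatic): no H
  4 × C: no H
  3 × C: 1 H each → 3
  2 × C (aromatic): 1 H each → 2
  2 × O: no H
  1 × C: 3 H
  1 × N: 1 H
  Total hydrogens = 17.
Molecular formula: C18H17NO2

C18H17NO2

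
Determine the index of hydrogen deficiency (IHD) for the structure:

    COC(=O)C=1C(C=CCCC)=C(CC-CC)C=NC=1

6

Molecular formula from the SMILES: C16H23NO2.
DoU = (2C + 2 + N − H − X)/2 = (2·16 + 2 + 1 − 23 − 0)/2 = 12/2 = 6.
(Structurally: 1 ring(s) + 5 π bond(s) = 6.)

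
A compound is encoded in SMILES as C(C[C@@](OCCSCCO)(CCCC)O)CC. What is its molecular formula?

Heavy atoms from the SMILES: 13 C, 3 O, 1 S.
Implicit hydrogens by atom environment:
  10 × C: 2 H each → 20
  2 × C: 3 H each → 6
  2 × O: 1 H each → 2
  1 × C: no H
  1 × O: no H
  1 × S: no H
  Total hydrogens = 28.
Molecular formula: C13H28O3S

C13H28O3S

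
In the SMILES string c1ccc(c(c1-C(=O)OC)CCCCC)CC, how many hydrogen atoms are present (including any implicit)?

22

Hydrogens are implicit in SMILES; fill each atom to its normal valence:
  5 × C: 2 H each → 10
  3 × C: 3 H each → 9
  3 × C (aromatic): 1 H each → 3
  3 × C (aromatic): no H
  2 × O: no H
  1 × C: no H
  Total hydrogens = 22.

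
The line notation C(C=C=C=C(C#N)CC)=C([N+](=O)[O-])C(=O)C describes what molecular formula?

C11H10N2O3

Heavy atoms from the SMILES: 11 C, 2 N, 3 O.
Implicit hydrogens by atom environment:
  6 × C: no H
  2 × C: 3 H each → 6
  2 × C: 1 H each → 2
  2 × O: no H
  1 × C: 2 H
  1 × N: no H
  1 × N (charge +1): no H
  1 × O (charge -1): no H
  Total hydrogens = 10.
Molecular formula: C11H10N2O3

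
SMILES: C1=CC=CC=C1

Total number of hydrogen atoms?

Hydrogens are implicit in SMILES; fill each atom to its normal valence:
  6 × C (aromatic): 1 H each → 6
  Total hydrogens = 6.

6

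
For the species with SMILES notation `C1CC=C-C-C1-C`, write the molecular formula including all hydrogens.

Heavy atoms from the SMILES: 7 C.
Implicit hydrogens by atom environment:
  3 × C: 2 H each → 6
  3 × C: 1 H each → 3
  1 × C: 3 H
  Total hydrogens = 12.
Molecular formula: C7H12

C7H12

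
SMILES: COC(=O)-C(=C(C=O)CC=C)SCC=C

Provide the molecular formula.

C11H14O3S

Heavy atoms from the SMILES: 11 C, 3 O, 1 S.
Implicit hydrogens by atom environment:
  4 × C: 2 H each → 8
  3 × C: 1 H each → 3
  3 × C: no H
  3 × O: no H
  1 × C: 3 H
  1 × S: no H
  Total hydrogens = 14.
Molecular formula: C11H14O3S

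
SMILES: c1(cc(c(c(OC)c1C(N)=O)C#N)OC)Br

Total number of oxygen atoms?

3

The symbol for oxygen appears 3 times in the SMILES.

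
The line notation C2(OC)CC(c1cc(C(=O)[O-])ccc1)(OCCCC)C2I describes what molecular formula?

Heavy atoms from the SMILES: 16 C, 1 I, 4 O.
Implicit hydrogens by atom environment:
  4 × C: 2 H each → 8
  4 × C (aromatic): 1 H each → 4
  3 × O: no H
  2 × C: 3 H each → 6
  2 × C: 1 H each → 2
  2 × C: no H
  2 × C (aromatic): no H
  1 × I: no H
  1 × O (charge -1): no H
  Total hydrogens = 20.
Net charge -1.
Molecular formula: C16H20IO4-

C16H20IO4-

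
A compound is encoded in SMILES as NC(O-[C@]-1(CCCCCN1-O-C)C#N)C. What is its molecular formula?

C10H19N3O2

Heavy atoms from the SMILES: 10 C, 3 N, 2 O.
Implicit hydrogens by atom environment:
  5 × C: 2 H each → 10
  2 × C: 3 H each → 6
  2 × C: no H
  2 × N: no H
  2 × O: no H
  1 × C: 1 H
  1 × N: 2 H
  Total hydrogens = 19.
Molecular formula: C10H19N3O2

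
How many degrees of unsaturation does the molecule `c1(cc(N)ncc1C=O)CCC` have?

Molecular formula from the SMILES: C9H12N2O.
DoU = (2C + 2 + N − H − X)/2 = (2·9 + 2 + 2 − 12 − 0)/2 = 10/2 = 5.
(Structurally: 1 ring(s) + 4 π bond(s) = 5.)

5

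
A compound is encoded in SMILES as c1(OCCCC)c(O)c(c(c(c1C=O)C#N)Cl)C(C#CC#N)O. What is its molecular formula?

Heavy atoms from the SMILES: 16 C, 1 Cl, 2 N, 4 O.
Implicit hydrogens by atom environment:
  6 × C (aromatic): no H
  4 × C: no H
  3 × C: 2 H each → 6
  2 × C: 1 H each → 2
  2 × N: no H
  2 × O: 1 H each → 2
  2 × O: no H
  1 × C: 3 H
  1 × Cl: no H
  Total hydrogens = 13.
Molecular formula: C16H13ClN2O4

C16H13ClN2O4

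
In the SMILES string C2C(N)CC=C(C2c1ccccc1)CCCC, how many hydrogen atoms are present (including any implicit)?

23

Hydrogens are implicit in SMILES; fill each atom to its normal valence:
  5 × C: 2 H each → 10
  5 × C (aromatic): 1 H each → 5
  3 × C: 1 H each → 3
  1 × C: 3 H
  1 × C: no H
  1 × C (aromatic): no H
  1 × N: 2 H
  Total hydrogens = 23.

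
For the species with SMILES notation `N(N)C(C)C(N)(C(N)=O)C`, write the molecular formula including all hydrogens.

Heavy atoms from the SMILES: 5 C, 4 N, 1 O.
Implicit hydrogens by atom environment:
  3 × N: 2 H each → 6
  2 × C: 3 H each → 6
  2 × C: no H
  1 × C: 1 H
  1 × N: 1 H
  1 × O: no H
  Total hydrogens = 14.
Molecular formula: C5H14N4O

C5H14N4O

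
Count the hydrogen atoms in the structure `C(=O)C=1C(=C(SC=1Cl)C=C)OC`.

7

Hydrogens are implicit in SMILES; fill each atom to its normal valence:
  4 × C (aromatic): no H
  2 × C: 1 H each → 2
  2 × O: no H
  1 × C: 3 H
  1 × C: 2 H
  1 × Cl: no H
  1 × S (aromatic): no H
  Total hydrogens = 7.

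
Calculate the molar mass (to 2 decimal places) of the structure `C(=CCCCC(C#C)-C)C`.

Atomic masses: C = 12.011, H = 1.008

Molecular formula: C10H16.
M = 10×12.011 + 16×1.008 = 136.24 g/mol.

136.24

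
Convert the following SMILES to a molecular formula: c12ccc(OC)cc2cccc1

C11H10O

Heavy atoms from the SMILES: 11 C, 1 O.
Implicit hydrogens by atom environment:
  7 × C (aromatic): 1 H each → 7
  3 × C (aromatic): no H
  1 × C: 3 H
  1 × O: no H
  Total hydrogens = 10.
Molecular formula: C11H10O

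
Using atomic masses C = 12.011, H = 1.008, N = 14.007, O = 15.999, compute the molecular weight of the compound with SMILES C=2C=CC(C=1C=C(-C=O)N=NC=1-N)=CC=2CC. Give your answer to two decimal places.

227.27

Molecular formula: C13H13N3O.
M = 13×12.011 + 13×1.008 + 3×14.007 + 1×15.999 = 227.27 g/mol.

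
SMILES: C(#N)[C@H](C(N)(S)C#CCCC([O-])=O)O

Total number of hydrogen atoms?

Hydrogens are implicit in SMILES; fill each atom to its normal valence:
  5 × C: no H
  2 × C: 2 H each → 4
  1 × C: 1 H
  1 × N: 2 H
  1 × N: no H
  1 × O: 1 H
  1 × O: no H
  1 × O (charge -1): no H
  1 × S: 1 H
  Total hydrogens = 9.

9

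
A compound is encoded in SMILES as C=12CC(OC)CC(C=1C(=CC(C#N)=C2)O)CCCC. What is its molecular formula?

C16H21NO2

Heavy atoms from the SMILES: 16 C, 1 N, 2 O.
Implicit hydrogens by atom environment:
  5 × C: 2 H each → 10
  4 × C (aromatic): no H
  2 × C: 3 H each → 6
  2 × C (aromatic): 1 H each → 2
  2 × C: 1 H each → 2
  1 × C: no H
  1 × N: no H
  1 × O: 1 H
  1 × O: no H
  Total hydrogens = 21.
Molecular formula: C16H21NO2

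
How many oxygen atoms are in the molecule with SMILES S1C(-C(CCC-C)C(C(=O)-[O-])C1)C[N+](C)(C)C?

2

The symbol for oxygen appears 2 times in the SMILES.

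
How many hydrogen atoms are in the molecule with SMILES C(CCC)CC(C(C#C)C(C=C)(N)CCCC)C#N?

Hydrogens are implicit in SMILES; fill each atom to its normal valence:
  8 × C: 2 H each → 16
  4 × C: 1 H each → 4
  3 × C: no H
  2 × C: 3 H each → 6
  1 × N: 2 H
  1 × N: no H
  Total hydrogens = 28.

28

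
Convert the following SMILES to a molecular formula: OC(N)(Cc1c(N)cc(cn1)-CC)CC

C11H19N3O

Heavy atoms from the SMILES: 11 C, 3 N, 1 O.
Implicit hydrogens by atom environment:
  3 × C: 2 H each → 6
  3 × C (aromatic): no H
  2 × C: 3 H each → 6
  2 × C (aromatic): 1 H each → 2
  2 × N: 2 H each → 4
  1 × C: no H
  1 × N (aromatic): no H
  1 × O: 1 H
  Total hydrogens = 19.
Molecular formula: C11H19N3O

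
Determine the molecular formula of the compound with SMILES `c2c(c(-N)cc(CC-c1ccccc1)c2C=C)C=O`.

C17H17NO

Heavy atoms from the SMILES: 17 C, 1 N, 1 O.
Implicit hydrogens by atom environment:
  7 × C (aromatic): 1 H each → 7
  5 × C (aromatic): no H
  3 × C: 2 H each → 6
  2 × C: 1 H each → 2
  1 × N: 2 H
  1 × O: no H
  Total hydrogens = 17.
Molecular formula: C17H17NO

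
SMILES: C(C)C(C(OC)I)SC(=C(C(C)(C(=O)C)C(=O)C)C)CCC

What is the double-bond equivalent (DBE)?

3

Molecular formula from the SMILES: C17H29IO3S.
DoU = (2C + 2 + N − H − X)/2 = (2·17 + 2 + 0 − 29 − 1)/2 = 6/2 = 3.
(Structurally: 0 ring(s) + 3 π bond(s) = 3.)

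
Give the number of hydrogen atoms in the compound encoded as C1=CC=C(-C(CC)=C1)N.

11

Hydrogens are implicit in SMILES; fill each atom to its normal valence:
  4 × C (aromatic): 1 H each → 4
  2 × C (aromatic): no H
  1 × C: 3 H
  1 × C: 2 H
  1 × N: 2 H
  Total hydrogens = 11.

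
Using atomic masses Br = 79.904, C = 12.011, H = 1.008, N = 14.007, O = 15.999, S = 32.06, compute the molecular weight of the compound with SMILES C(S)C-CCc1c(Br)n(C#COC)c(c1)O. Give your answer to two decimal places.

Molecular formula: C11H14BrNO2S.
M = 1×79.904 + 11×12.011 + 14×1.008 + 1×14.007 + 2×15.999 + 1×32.06 = 304.20 g/mol.

304.20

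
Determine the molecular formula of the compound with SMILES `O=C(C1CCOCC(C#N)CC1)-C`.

C10H15NO2

Heavy atoms from the SMILES: 10 C, 1 N, 2 O.
Implicit hydrogens by atom environment:
  5 × C: 2 H each → 10
  2 × C: 1 H each → 2
  2 × C: no H
  2 × O: no H
  1 × C: 3 H
  1 × N: no H
  Total hydrogens = 15.
Molecular formula: C10H15NO2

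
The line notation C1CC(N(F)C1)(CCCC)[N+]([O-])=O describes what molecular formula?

C8H15FN2O2

Heavy atoms from the SMILES: 8 C, 1 F, 2 N, 2 O.
Implicit hydrogens by atom environment:
  6 × C: 2 H each → 12
  1 × C: 3 H
  1 × C: no H
  1 × F: no H
  1 × N: no H
  1 × N (charge +1): no H
  1 × O: no H
  1 × O (charge -1): no H
  Total hydrogens = 15.
Molecular formula: C8H15FN2O2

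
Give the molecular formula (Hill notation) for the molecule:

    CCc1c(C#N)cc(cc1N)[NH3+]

Heavy atoms from the SMILES: 9 C, 3 N.
Implicit hydrogens by atom environment:
  4 × C (aromatic): no H
  2 × C (aromatic): 1 H each → 2
  1 × C: 3 H
  1 × C: 2 H
  1 × C: no H
  1 × N (charge +1): 3 H
  1 × N: 2 H
  1 × N: no H
  Total hydrogens = 12.
Net charge +1.
Molecular formula: C9H12N3+

C9H12N3+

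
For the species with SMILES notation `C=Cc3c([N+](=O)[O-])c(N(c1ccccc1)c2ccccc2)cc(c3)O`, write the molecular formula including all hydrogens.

C20H16N2O3

Heavy atoms from the SMILES: 20 C, 2 N, 3 O.
Implicit hydrogens by atom environment:
  12 × C (aromatic): 1 H each → 12
  6 × C (aromatic): no H
  1 × C: 2 H
  1 × C: 1 H
  1 × N: no H
  1 × N (charge +1): no H
  1 × O: 1 H
  1 × O: no H
  1 × O (charge -1): no H
  Total hydrogens = 16.
Molecular formula: C20H16N2O3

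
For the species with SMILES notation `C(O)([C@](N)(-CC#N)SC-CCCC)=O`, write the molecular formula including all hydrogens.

C9H16N2O2S

Heavy atoms from the SMILES: 9 C, 2 N, 2 O, 1 S.
Implicit hydrogens by atom environment:
  5 × C: 2 H each → 10
  3 × C: no H
  1 × C: 3 H
  1 × N: 2 H
  1 × N: no H
  1 × O: 1 H
  1 × O: no H
  1 × S: no H
  Total hydrogens = 16.
Molecular formula: C9H16N2O2S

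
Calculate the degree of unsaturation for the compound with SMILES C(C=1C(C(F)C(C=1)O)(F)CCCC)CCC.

2

Molecular formula from the SMILES: C13H22F2O.
DoU = (2C + 2 + N − H − X)/2 = (2·13 + 2 + 0 − 22 − 2)/2 = 4/2 = 2.
(Structurally: 1 ring(s) + 1 π bond(s) = 2.)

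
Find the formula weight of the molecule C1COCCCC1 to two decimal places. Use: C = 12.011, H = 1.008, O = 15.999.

Molecular formula: C6H12O.
M = 6×12.011 + 12×1.008 + 1×15.999 = 100.16 g/mol.

100.16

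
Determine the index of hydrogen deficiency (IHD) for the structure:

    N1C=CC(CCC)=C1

Molecular formula from the SMILES: C7H11N.
DoU = (2C + 2 + N − H − X)/2 = (2·7 + 2 + 1 − 11 − 0)/2 = 6/2 = 3.
(Structurally: 1 ring(s) + 2 π bond(s) = 3.)

3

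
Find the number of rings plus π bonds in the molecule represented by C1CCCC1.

Molecular formula from the SMILES: C5H10.
DoU = (2C + 2 + N − H − X)/2 = (2·5 + 2 + 0 − 10 − 0)/2 = 2/2 = 1.
(Structurally: 1 ring(s) + 0 π bond(s) = 1.)

1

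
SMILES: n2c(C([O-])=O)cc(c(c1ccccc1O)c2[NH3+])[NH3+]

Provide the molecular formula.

C12H12N3O3+

Heavy atoms from the SMILES: 12 C, 3 N, 3 O.
Implicit hydrogens by atom environment:
  6 × C (aromatic): no H
  5 × C (aromatic): 1 H each → 5
  2 × N (charge +1): 3 H each → 6
  1 × C: no H
  1 × N (aromatic): no H
  1 × O: 1 H
  1 × O: no H
  1 × O (charge -1): no H
  Total hydrogens = 12.
Net charge +1.
Molecular formula: C12H12N3O3+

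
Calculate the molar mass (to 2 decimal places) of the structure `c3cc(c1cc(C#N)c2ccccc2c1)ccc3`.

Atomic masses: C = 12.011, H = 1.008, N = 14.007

Molecular formula: C17H11N.
M = 17×12.011 + 11×1.008 + 1×14.007 = 229.28 g/mol.

229.28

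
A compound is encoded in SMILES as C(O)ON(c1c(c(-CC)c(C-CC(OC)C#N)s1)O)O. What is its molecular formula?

C12H18N2O5S

Heavy atoms from the SMILES: 12 C, 2 N, 5 O, 1 S.
Implicit hydrogens by atom environment:
  4 × C: 2 H each → 8
  4 × C (aromatic): no H
  3 × O: 1 H each → 3
  2 × C: 3 H each → 6
  2 × N: no H
  2 × O: no H
  1 × C: 1 H
  1 × C: no H
  1 × S (aromatic): no H
  Total hydrogens = 18.
Molecular formula: C12H18N2O5S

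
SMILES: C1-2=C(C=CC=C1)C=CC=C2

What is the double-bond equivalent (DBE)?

Molecular formula from the SMILES: C10H8.
DoU = (2C + 2 + N − H − X)/2 = (2·10 + 2 + 0 − 8 − 0)/2 = 14/2 = 7.
(Structurally: 2 ring(s) + 5 π bond(s) = 7.)

7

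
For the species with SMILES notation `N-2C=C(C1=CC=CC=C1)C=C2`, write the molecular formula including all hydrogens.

C10H9N

Heavy atoms from the SMILES: 10 C, 1 N.
Implicit hydrogens by atom environment:
  8 × C (aromatic): 1 H each → 8
  2 × C (aromatic): no H
  1 × N (aromatic): 1 H
  Total hydrogens = 9.
Molecular formula: C10H9N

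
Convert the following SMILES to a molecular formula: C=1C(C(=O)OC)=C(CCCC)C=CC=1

Heavy atoms from the SMILES: 12 C, 2 O.
Implicit hydrogens by atom environment:
  4 × C (aromatic): 1 H each → 4
  3 × C: 2 H each → 6
  2 × C: 3 H each → 6
  2 × C (aromatic): no H
  2 × O: no H
  1 × C: no H
  Total hydrogens = 16.
Molecular formula: C12H16O2

C12H16O2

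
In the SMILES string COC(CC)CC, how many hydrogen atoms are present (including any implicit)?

14

Hydrogens are implicit in SMILES; fill each atom to its normal valence:
  3 × C: 3 H each → 9
  2 × C: 2 H each → 4
  1 × C: 1 H
  1 × O: no H
  Total hydrogens = 14.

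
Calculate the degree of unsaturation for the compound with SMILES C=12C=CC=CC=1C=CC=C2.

Molecular formula from the SMILES: C10H8.
DoU = (2C + 2 + N − H − X)/2 = (2·10 + 2 + 0 − 8 − 0)/2 = 14/2 = 7.
(Structurally: 2 ring(s) + 5 π bond(s) = 7.)

7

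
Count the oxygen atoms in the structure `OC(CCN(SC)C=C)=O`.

The symbol for oxygen appears 2 times in the SMILES.

2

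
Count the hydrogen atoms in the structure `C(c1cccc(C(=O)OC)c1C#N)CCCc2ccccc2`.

Hydrogens are implicit in SMILES; fill each atom to its normal valence:
  8 × C (aromatic): 1 H each → 8
  4 × C: 2 H each → 8
  4 × C (aromatic): no H
  2 × C: no H
  2 × O: no H
  1 × C: 3 H
  1 × N: no H
  Total hydrogens = 19.

19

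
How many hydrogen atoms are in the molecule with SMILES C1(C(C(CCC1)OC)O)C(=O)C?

Hydrogens are implicit in SMILES; fill each atom to its normal valence:
  3 × C: 2 H each → 6
  3 × C: 1 H each → 3
  2 × C: 3 H each → 6
  2 × O: no H
  1 × C: no H
  1 × O: 1 H
  Total hydrogens = 16.

16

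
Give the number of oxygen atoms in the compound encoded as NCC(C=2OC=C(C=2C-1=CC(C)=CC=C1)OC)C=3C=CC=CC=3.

The symbol for oxygen appears 2 times in the SMILES.

2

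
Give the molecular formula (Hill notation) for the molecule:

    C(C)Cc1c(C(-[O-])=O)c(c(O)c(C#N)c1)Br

C11H9BrNO3-

Heavy atoms from the SMILES: 1 Br, 11 C, 1 N, 3 O.
Implicit hydrogens by atom environment:
  5 × C (aromatic): no H
  2 × C: 2 H each → 4
  2 × C: no H
  1 × Br: no H
  1 × C: 3 H
  1 × C (aromatic): 1 H
  1 × N: no H
  1 × O: 1 H
  1 × O: no H
  1 × O (charge -1): no H
  Total hydrogens = 9.
Net charge -1.
Molecular formula: C11H9BrNO3-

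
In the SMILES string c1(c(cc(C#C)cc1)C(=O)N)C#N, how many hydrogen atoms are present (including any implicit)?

Hydrogens are implicit in SMILES; fill each atom to its normal valence:
  3 × C (aromatic): 1 H each → 3
  3 × C (aromatic): no H
  3 × C: no H
  1 × C: 1 H
  1 × N: 2 H
  1 × N: no H
  1 × O: no H
  Total hydrogens = 6.

6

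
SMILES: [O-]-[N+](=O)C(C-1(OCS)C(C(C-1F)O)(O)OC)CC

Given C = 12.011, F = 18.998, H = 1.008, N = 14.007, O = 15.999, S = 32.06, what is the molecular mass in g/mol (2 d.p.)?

Molecular formula: C9H16FNO6S.
M = 9×12.011 + 1×18.998 + 16×1.008 + 1×14.007 + 6×15.999 + 1×32.06 = 285.29 g/mol.

285.29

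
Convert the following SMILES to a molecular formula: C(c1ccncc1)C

C7H9N

Heavy atoms from the SMILES: 7 C, 1 N.
Implicit hydrogens by atom environment:
  4 × C (aromatic): 1 H each → 4
  1 × C: 3 H
  1 × C: 2 H
  1 × C (aromatic): no H
  1 × N (aromatic): no H
  Total hydrogens = 9.
Molecular formula: C7H9N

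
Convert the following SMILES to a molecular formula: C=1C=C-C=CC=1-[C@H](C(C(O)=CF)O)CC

C12H15FO2

Heavy atoms from the SMILES: 12 C, 1 F, 2 O.
Implicit hydrogens by atom environment:
  5 × C (aromatic): 1 H each → 5
  3 × C: 1 H each → 3
  2 × O: 1 H each → 2
  1 × C: 3 H
  1 × C: 2 H
  1 × C: no H
  1 × C (aromatic): no H
  1 × F: no H
  Total hydrogens = 15.
Molecular formula: C12H15FO2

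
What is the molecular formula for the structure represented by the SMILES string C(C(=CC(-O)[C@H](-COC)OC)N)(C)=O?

C9H17NO4

Heavy atoms from the SMILES: 9 C, 1 N, 4 O.
Implicit hydrogens by atom environment:
  3 × C: 3 H each → 9
  3 × C: 1 H each → 3
  3 × O: no H
  2 × C: no H
  1 × C: 2 H
  1 × N: 2 H
  1 × O: 1 H
  Total hydrogens = 17.
Molecular formula: C9H17NO4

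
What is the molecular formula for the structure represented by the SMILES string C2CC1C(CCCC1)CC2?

Heavy atoms from the SMILES: 10 C.
Implicit hydrogens by atom environment:
  8 × C: 2 H each → 16
  2 × C: 1 H each → 2
  Total hydrogens = 18.
Molecular formula: C10H18

C10H18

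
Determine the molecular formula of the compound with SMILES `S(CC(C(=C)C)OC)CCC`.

Heavy atoms from the SMILES: 9 C, 1 O, 1 S.
Implicit hydrogens by atom environment:
  4 × C: 2 H each → 8
  3 × C: 3 H each → 9
  1 × C: 1 H
  1 × C: no H
  1 × O: no H
  1 × S: no H
  Total hydrogens = 18.
Molecular formula: C9H18OS

C9H18OS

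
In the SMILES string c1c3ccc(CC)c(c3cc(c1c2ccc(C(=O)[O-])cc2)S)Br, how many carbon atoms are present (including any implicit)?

19

The symbol for carbon appears 19 times in the SMILES. Lowercase c denotes aromatic carbon and counts toward C.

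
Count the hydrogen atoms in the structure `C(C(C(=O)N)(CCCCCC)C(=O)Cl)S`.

Hydrogens are implicit in SMILES; fill each atom to its normal valence:
  6 × C: 2 H each → 12
  3 × C: no H
  2 × O: no H
  1 × C: 3 H
  1 × Cl: no H
  1 × N: 2 H
  1 × S: 1 H
  Total hydrogens = 18.

18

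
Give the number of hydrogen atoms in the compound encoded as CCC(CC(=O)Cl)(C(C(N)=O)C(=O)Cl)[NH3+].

Hydrogens are implicit in SMILES; fill each atom to its normal valence:
  4 × C: no H
  3 × O: no H
  2 × C: 2 H each → 4
  2 × Cl: no H
  1 × C: 3 H
  1 × C: 1 H
  1 × N (charge +1): 3 H
  1 × N: 2 H
  Total hydrogens = 13.

13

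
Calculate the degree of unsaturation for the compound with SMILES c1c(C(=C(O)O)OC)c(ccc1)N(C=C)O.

6

Molecular formula from the SMILES: C11H13NO4.
DoU = (2C + 2 + N − H − X)/2 = (2·11 + 2 + 1 − 13 − 0)/2 = 12/2 = 6.
(Structurally: 1 ring(s) + 5 π bond(s) = 6.)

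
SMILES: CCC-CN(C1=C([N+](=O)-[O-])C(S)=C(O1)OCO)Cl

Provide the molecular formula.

C9H13ClN2O5S

Heavy atoms from the SMILES: 9 C, 1 Cl, 2 N, 5 O, 1 S.
Implicit hydrogens by atom environment:
  4 × C: 2 H each → 8
  4 × C (aromatic): no H
  2 × O: no H
  1 × C: 3 H
  1 × Cl: no H
  1 × N: no H
  1 × N (charge +1): no H
  1 × O: 1 H
  1 × O (aromatic): no H
  1 × O (charge -1): no H
  1 × S: 1 H
  Total hydrogens = 13.
Molecular formula: C9H13ClN2O5S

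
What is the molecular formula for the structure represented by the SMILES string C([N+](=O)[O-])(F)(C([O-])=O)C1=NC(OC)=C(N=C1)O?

Heavy atoms from the SMILES: 7 C, 1 F, 3 N, 6 O.
Implicit hydrogens by atom environment:
  3 × C (aromatic): no H
  3 × O: no H
  2 × C: no H
  2 × N (aromatic): no H
  2 × O (charge -1): no H
  1 × C: 3 H
  1 × C (aromatic): 1 H
  1 × F: no H
  1 × N (charge +1): no H
  1 × O: 1 H
  Total hydrogens = 5.
Net charge -1.
Molecular formula: C7H5FN3O6-

C7H5FN3O6-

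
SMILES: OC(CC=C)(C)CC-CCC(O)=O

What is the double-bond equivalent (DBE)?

Molecular formula from the SMILES: C10H18O3.
DoU = (2C + 2 + N − H − X)/2 = (2·10 + 2 + 0 − 18 − 0)/2 = 4/2 = 2.
(Structurally: 0 ring(s) + 2 π bond(s) = 2.)

2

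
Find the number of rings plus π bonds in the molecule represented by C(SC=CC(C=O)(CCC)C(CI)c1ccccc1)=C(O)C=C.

8

Molecular formula from the SMILES: C19H23IO2S.
DoU = (2C + 2 + N − H − X)/2 = (2·19 + 2 + 0 − 23 − 1)/2 = 16/2 = 8.
(Structurally: 1 ring(s) + 7 π bond(s) = 8.)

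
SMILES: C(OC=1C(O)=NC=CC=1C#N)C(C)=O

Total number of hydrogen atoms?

Hydrogens are implicit in SMILES; fill each atom to its normal valence:
  3 × C (aromatic): no H
  2 × C (aromatic): 1 H each → 2
  2 × C: no H
  2 × O: no H
  1 × C: 3 H
  1 × C: 2 H
  1 × N (aromatic): no H
  1 × N: no H
  1 × O: 1 H
  Total hydrogens = 8.

8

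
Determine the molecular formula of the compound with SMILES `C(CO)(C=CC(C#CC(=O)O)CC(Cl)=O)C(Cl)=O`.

C11H10Cl2O5

Heavy atoms from the SMILES: 11 C, 2 Cl, 5 O.
Implicit hydrogens by atom environment:
  5 × C: no H
  4 × C: 1 H each → 4
  3 × O: no H
  2 × C: 2 H each → 4
  2 × Cl: no H
  2 × O: 1 H each → 2
  Total hydrogens = 10.
Molecular formula: C11H10Cl2O5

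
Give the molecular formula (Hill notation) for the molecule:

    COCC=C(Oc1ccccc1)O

C10H12O3

Heavy atoms from the SMILES: 10 C, 3 O.
Implicit hydrogens by atom environment:
  5 × C (aromatic): 1 H each → 5
  2 × O: no H
  1 × C: 3 H
  1 × C: 2 H
  1 × C: 1 H
  1 × C: no H
  1 × C (aromatic): no H
  1 × O: 1 H
  Total hydrogens = 12.
Molecular formula: C10H12O3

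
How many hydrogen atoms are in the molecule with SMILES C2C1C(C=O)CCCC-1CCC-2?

Hydrogens are implicit in SMILES; fill each atom to its normal valence:
  7 × C: 2 H each → 14
  4 × C: 1 H each → 4
  1 × O: no H
  Total hydrogens = 18.

18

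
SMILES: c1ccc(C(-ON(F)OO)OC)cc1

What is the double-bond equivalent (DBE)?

4

Molecular formula from the SMILES: C8H10FNO4.
DoU = (2C + 2 + N − H − X)/2 = (2·8 + 2 + 1 − 10 − 1)/2 = 8/2 = 4.
(Structurally: 1 ring(s) + 3 π bond(s) = 4.)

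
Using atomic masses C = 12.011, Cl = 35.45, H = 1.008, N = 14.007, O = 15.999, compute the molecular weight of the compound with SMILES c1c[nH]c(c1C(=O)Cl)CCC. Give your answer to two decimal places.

Molecular formula: C8H10ClNO.
M = 8×12.011 + 1×35.45 + 10×1.008 + 1×14.007 + 1×15.999 = 171.62 g/mol.

171.62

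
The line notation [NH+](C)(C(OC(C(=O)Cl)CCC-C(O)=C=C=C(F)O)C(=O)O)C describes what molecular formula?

Heavy atoms from the SMILES: 13 C, 1 Cl, 1 F, 1 N, 6 O.
Implicit hydrogens by atom environment:
  6 × C: no H
  3 × C: 2 H each → 6
  3 × O: 1 H each → 3
  3 × O: no H
  2 × C: 3 H each → 6
  2 × C: 1 H each → 2
  1 × Cl: no H
  1 × F: no H
  1 × N (charge +1): 1 H
  Total hydrogens = 18.
Net charge +1.
Molecular formula: C13H18ClFNO6+

C13H18ClFNO6+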